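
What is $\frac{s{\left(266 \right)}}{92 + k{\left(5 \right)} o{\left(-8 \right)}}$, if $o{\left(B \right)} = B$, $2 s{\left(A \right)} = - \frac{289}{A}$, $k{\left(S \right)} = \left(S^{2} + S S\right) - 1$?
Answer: $\frac{289}{159600} \approx 0.0018108$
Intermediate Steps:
$k{\left(S \right)} = -1 + 2 S^{2}$ ($k{\left(S \right)} = \left(S^{2} + S^{2}\right) - 1 = 2 S^{2} - 1 = -1 + 2 S^{2}$)
$s{\left(A \right)} = - \frac{289}{2 A}$ ($s{\left(A \right)} = \frac{\left(-289\right) \frac{1}{A}}{2} = - \frac{289}{2 A}$)
$\frac{s{\left(266 \right)}}{92 + k{\left(5 \right)} o{\left(-8 \right)}} = \frac{\left(- \frac{289}{2}\right) \frac{1}{266}}{92 + \left(-1 + 2 \cdot 5^{2}\right) \left(-8\right)} = \frac{\left(- \frac{289}{2}\right) \frac{1}{266}}{92 + \left(-1 + 2 \cdot 25\right) \left(-8\right)} = - \frac{289}{532 \left(92 + \left(-1 + 50\right) \left(-8\right)\right)} = - \frac{289}{532 \left(92 + 49 \left(-8\right)\right)} = - \frac{289}{532 \left(92 - 392\right)} = - \frac{289}{532 \left(-300\right)} = \left(- \frac{289}{532}\right) \left(- \frac{1}{300}\right) = \frac{289}{159600}$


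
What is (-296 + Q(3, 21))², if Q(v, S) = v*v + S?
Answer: 70756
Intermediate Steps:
Q(v, S) = S + v² (Q(v, S) = v² + S = S + v²)
(-296 + Q(3, 21))² = (-296 + (21 + 3²))² = (-296 + (21 + 9))² = (-296 + 30)² = (-266)² = 70756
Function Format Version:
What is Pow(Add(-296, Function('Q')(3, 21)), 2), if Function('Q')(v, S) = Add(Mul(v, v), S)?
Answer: 70756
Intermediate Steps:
Function('Q')(v, S) = Add(S, Pow(v, 2)) (Function('Q')(v, S) = Add(Pow(v, 2), S) = Add(S, Pow(v, 2)))
Pow(Add(-296, Function('Q')(3, 21)), 2) = Pow(Add(-296, Add(21, Pow(3, 2))), 2) = Pow(Add(-296, Add(21, 9)), 2) = Pow(Add(-296, 30), 2) = Pow(-266, 2) = 70756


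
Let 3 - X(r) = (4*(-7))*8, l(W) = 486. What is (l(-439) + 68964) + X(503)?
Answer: 69677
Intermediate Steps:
X(r) = 227 (X(r) = 3 - 4*(-7)*8 = 3 - (-28)*8 = 3 - 1*(-224) = 3 + 224 = 227)
(l(-439) + 68964) + X(503) = (486 + 68964) + 227 = 69450 + 227 = 69677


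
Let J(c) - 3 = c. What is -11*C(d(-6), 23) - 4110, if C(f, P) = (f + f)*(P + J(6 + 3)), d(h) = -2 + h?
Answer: 2050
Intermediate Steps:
J(c) = 3 + c
C(f, P) = 2*f*(12 + P) (C(f, P) = (f + f)*(P + (3 + (6 + 3))) = (2*f)*(P + (3 + 9)) = (2*f)*(P + 12) = (2*f)*(12 + P) = 2*f*(12 + P))
-11*C(d(-6), 23) - 4110 = -22*(-2 - 6)*(12 + 23) - 4110 = -22*(-8)*35 - 4110 = -11*(-560) - 4110 = 6160 - 4110 = 2050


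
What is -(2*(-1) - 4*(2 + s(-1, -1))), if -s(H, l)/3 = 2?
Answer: -14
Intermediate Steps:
s(H, l) = -6 (s(H, l) = -3*2 = -6)
-(2*(-1) - 4*(2 + s(-1, -1))) = -(2*(-1) - 4*(2 - 6)) = -(-2 - 4*(-4)) = -(-2 + 16) = -1*14 = -14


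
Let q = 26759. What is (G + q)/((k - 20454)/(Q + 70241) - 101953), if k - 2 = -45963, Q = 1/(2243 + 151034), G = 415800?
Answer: -6212172270366/1431120987887 ≈ -4.3408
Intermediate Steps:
Q = 1/153277 ≈ 6.5241e-6
k = -45961 (k = 2 - 45963 = -45961)
(G + q)/((k - 20454)/(Q + 70241) - 101953) = (415800 + 26759)/((-45961 - 20454)/(1/153277 + 70241) - 101953) = 442559/(-66415/10766329758/153277 - 101953) = 442559/(-66415*153277/10766329758 - 101953) = 442559/(-10179891955/10766329758 - 101953) = 442559/(-1097669797709329/10766329758) = 442559*(-10766329758/1097669797709329) = -6212172270366/1431120987887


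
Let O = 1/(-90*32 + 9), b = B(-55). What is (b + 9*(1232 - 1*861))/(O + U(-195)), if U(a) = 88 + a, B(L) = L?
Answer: -4714182/153599 ≈ -30.691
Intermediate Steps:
b = -55
O = -1/2871 (O = 1/(-2880 + 9) = 1/(-2871) = -1/2871 ≈ -0.00034831)
(b + 9*(1232 - 1*861))/(O + U(-195)) = (-55 + 9*(1232 - 1*861))/(-1/2871 + (88 - 195)) = (-55 + 9*(1232 - 861))/(-1/2871 - 107) = (-55 + 9*371)/(-307198/2871) = (-55 + 3339)*(-2871/307198) = 3284*(-2871/307198) = -4714182/153599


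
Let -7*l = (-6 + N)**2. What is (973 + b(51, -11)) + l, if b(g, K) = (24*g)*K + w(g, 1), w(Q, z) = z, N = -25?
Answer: -88391/7 ≈ -12627.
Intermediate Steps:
l = -961/7 (l = -(-6 - 25)**2/7 = -1/7*(-31)**2 = -1/7*961 = -961/7 ≈ -137.29)
b(g, K) = 1 + 24*K*g (b(g, K) = (24*g)*K + 1 = 24*K*g + 1 = 1 + 24*K*g)
(973 + b(51, -11)) + l = (973 + (1 + 24*(-11)*51)) - 961/7 = (973 + (1 - 13464)) - 961/7 = (973 - 13463) - 961/7 = -12490 - 961/7 = -88391/7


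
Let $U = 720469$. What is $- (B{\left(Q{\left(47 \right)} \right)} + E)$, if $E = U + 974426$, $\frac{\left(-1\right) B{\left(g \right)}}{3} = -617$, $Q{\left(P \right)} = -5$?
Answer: $-1696746$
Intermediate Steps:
$B{\left(g \right)} = 1851$ ($B{\left(g \right)} = \left(-3\right) \left(-617\right) = 1851$)
$E = 1694895$ ($E = 720469 + 974426 = 1694895$)
$- (B{\left(Q{\left(47 \right)} \right)} + E) = - (1851 + 1694895) = \left(-1\right) 1696746 = -1696746$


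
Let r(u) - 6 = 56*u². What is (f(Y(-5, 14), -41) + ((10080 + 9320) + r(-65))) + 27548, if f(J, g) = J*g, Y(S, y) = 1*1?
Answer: 283513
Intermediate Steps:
Y(S, y) = 1
r(u) = 6 + 56*u²
(f(Y(-5, 14), -41) + ((10080 + 9320) + r(-65))) + 27548 = (1*(-41) + ((10080 + 9320) + (6 + 56*(-65)²))) + 27548 = (-41 + (19400 + (6 + 56*4225))) + 27548 = (-41 + (19400 + (6 + 236600))) + 27548 = (-41 + (19400 + 236606)) + 27548 = (-41 + 256006) + 27548 = 255965 + 27548 = 283513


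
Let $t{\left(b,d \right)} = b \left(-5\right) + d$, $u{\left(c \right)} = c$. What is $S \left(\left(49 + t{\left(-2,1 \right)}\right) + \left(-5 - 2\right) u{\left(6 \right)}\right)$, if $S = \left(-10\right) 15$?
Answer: $-2700$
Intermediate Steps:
$S = -150$
$t{\left(b,d \right)} = d - 5 b$ ($t{\left(b,d \right)} = - 5 b + d = d - 5 b$)
$S \left(\left(49 + t{\left(-2,1 \right)}\right) + \left(-5 - 2\right) u{\left(6 \right)}\right) = - 150 \left(\left(49 + \left(1 - -10\right)\right) + \left(-5 - 2\right) 6\right) = - 150 \left(\left(49 + \left(1 + 10\right)\right) - 42\right) = - 150 \left(\left(49 + 11\right) - 42\right) = - 150 \left(60 - 42\right) = \left(-150\right) 18 = -2700$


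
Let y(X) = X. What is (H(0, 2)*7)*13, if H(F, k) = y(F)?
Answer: 0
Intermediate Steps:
H(F, k) = F
(H(0, 2)*7)*13 = (0*7)*13 = 0*13 = 0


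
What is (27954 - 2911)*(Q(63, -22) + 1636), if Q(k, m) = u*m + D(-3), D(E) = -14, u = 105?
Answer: -17229584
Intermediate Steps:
Q(k, m) = -14 + 105*m (Q(k, m) = 105*m - 14 = -14 + 105*m)
(27954 - 2911)*(Q(63, -22) + 1636) = (27954 - 2911)*((-14 + 105*(-22)) + 1636) = 25043*((-14 - 2310) + 1636) = 25043*(-2324 + 1636) = 25043*(-688) = -17229584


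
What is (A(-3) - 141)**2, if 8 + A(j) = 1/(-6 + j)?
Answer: 1800964/81 ≈ 22234.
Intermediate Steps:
A(j) = -8 + 1/(-6 + j)
(A(-3) - 141)**2 = ((49 - 8*(-3))/(-6 - 3) - 141)**2 = ((49 + 24)/(-9) - 141)**2 = (-1/9*73 - 141)**2 = (-73/9 - 141)**2 = (-1342/9)**2 = 1800964/81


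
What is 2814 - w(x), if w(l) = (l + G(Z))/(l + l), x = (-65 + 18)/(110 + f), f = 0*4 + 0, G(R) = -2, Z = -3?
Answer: 264249/94 ≈ 2811.2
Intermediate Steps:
f = 0 (f = 0 + 0 = 0)
x = -47/110 (x = (-65 + 18)/(110 + 0) = -47/110 ≈ -0.42727)
w(l) = (-2 + l)/(2*l) (w(l) = (l - 2)/(l + l) = (-2 + l)/((2*l)) = (-2 + l)*(1/(2*l)) = (-2 + l)/(2*l))
2814 - w(x) = 2814 - (-2 - 47/110)/(2*(-47/110)) = 2814 - (-110)*(-267)/(2*47*110) = 2814 - 1*267/94 = 2814 - 267/94 = 264249/94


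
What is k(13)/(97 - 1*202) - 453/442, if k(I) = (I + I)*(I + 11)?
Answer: -107791/15470 ≈ -6.9677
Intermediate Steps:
k(I) = 2*I*(11 + I) (k(I) = (2*I)*(11 + I) = 2*I*(11 + I))
k(13)/(97 - 1*202) - 453/442 = (2*13*(11 + 13))/(97 - 1*202) - 453/442 = (2*13*24)/(97 - 202) - 453*1/442 = 624/(-105) - 453/442 = 624*(-1/105) - 453/442 = -208/35 - 453/442 = -107791/15470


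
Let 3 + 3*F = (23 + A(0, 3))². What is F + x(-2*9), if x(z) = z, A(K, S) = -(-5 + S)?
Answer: 568/3 ≈ 189.33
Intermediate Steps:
A(K, S) = 5 - S
F = 622/3 (F = -1 + (23 + (5 - 1*3))²/3 = -1 + (23 + (5 - 3))²/3 = -1 + (23 + 2)²/3 = -1 + (⅓)*25² = -1 + (⅓)*625 = -1 + 625/3 = 622/3 ≈ 207.33)
F + x(-2*9) = 622/3 - 2*9 = 622/3 - 18 = 568/3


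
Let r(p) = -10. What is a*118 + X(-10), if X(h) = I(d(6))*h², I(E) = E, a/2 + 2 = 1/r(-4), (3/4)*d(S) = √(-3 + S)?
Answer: -2478/5 + 400*√3/3 ≈ -264.66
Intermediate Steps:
d(S) = 4*√(-3 + S)/3
a = -21/5 (a = -4 + 2/(-10) = -4 + 2*(-⅒) = -4 - ⅕ = -21/5 ≈ -4.2000)
X(h) = 4*√3*h²/3 (X(h) = (4*√(-3 + 6)/3)*h² = (4*√3/3)*h² = 4*√3*h²/3)
a*118 + X(-10) = -21/5*118 + (4/3)*√3*(-10)² = -2478/5 + (4/3)*√3*100 = -2478/5 + 400*√3/3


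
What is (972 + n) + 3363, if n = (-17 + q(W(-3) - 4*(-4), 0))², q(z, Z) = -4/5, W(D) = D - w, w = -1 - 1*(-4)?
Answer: 116296/25 ≈ 4651.8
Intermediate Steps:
w = 3 (w = -1 + 4 = 3)
W(D) = -3 + D (W(D) = D - 1*3 = D - 3 = -3 + D)
q(z, Z) = -⅘ (q(z, Z) = -4*⅕ = -⅘)
n = 7921/25 (n = (-17 - ⅘)² = (-89/5)² = 7921/25 ≈ 316.84)
(972 + n) + 3363 = (972 + 7921/25) + 3363 = 32221/25 + 3363 = 116296/25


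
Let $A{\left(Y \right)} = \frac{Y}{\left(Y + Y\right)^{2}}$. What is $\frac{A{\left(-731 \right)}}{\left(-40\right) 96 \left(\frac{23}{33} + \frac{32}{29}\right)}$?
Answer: $\frac{319}{6448706560} \approx 4.9467 \cdot 10^{-8}$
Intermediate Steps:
$A{\left(Y \right)} = \frac{1}{4 Y}$ ($A{\left(Y \right)} = \frac{Y}{\left(2 Y\right)^{2}} = \frac{Y}{4 Y^{2}} = Y \frac{1}{4 Y^{2}} = \frac{1}{4 Y}$)
$\frac{A{\left(-731 \right)}}{\left(-40\right) 96 \left(\frac{23}{33} + \frac{32}{29}\right)} = \frac{\frac{1}{4} \frac{1}{-731}}{\left(-40\right) 96 \left(\frac{23}{33} + \frac{32}{29}\right)} = \frac{\frac{1}{4} \left(- \frac{1}{731}\right)}{\left(-3840\right) \left(23 \cdot \frac{1}{33} + 32 \cdot \frac{1}{29}\right)} = - \frac{1}{2924 \left(- 3840 \left(\frac{23}{33} + \frac{32}{29}\right)\right)} = - \frac{1}{2924 \left(\left(-3840\right) \frac{1723}{957}\right)} = - \frac{1}{2924 \left(- \frac{2205440}{319}\right)} = \left(- \frac{1}{2924}\right) \left(- \frac{319}{2205440}\right) = \frac{319}{6448706560}$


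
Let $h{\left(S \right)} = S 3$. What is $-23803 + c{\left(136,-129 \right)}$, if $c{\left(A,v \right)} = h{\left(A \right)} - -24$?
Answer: $-23371$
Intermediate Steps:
$h{\left(S \right)} = 3 S$
$c{\left(A,v \right)} = 24 + 3 A$ ($c{\left(A,v \right)} = 3 A - -24 = 3 A + 24 = 24 + 3 A$)
$-23803 + c{\left(136,-129 \right)} = -23803 + \left(24 + 3 \cdot 136\right) = -23803 + \left(24 + 408\right) = -23803 + 432 = -23371$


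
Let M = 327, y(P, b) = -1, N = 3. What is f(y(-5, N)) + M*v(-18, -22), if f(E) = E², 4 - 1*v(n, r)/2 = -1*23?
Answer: 17659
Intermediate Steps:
v(n, r) = 54 (v(n, r) = 8 - (-2)*23 = 8 - 2*(-23) = 8 + 46 = 54)
f(y(-5, N)) + M*v(-18, -22) = (-1)² + 327*54 = 1 + 17658 = 17659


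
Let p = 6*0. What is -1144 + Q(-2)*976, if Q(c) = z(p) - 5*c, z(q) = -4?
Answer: 4712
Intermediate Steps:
p = 0
Q(c) = -4 - 5*c
-1144 + Q(-2)*976 = -1144 + (-4 - 5*(-2))*976 = -1144 + (-4 + 10)*976 = -1144 + 6*976 = -1144 + 5856 = 4712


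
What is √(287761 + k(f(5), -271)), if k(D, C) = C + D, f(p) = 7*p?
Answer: 5*√11501 ≈ 536.21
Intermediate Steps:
√(287761 + k(f(5), -271)) = √(287761 + (-271 + 7*5)) = √(287761 + (-271 + 35)) = √(287761 - 236) = √287525 = 5*√11501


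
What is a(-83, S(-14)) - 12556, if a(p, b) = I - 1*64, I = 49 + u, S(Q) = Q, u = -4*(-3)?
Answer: -12559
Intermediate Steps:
u = 12
I = 61 (I = 49 + 12 = 61)
a(p, b) = -3 (a(p, b) = 61 - 1*64 = 61 - 64 = -3)
a(-83, S(-14)) - 12556 = -3 - 12556 = -12559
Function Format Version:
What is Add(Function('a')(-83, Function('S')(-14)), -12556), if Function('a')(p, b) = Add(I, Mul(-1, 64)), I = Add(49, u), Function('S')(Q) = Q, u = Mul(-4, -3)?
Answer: -12559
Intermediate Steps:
u = 12
I = 61 (I = Add(49, 12) = 61)
Function('a')(p, b) = -3 (Function('a')(p, b) = Add(61, Mul(-1, 64)) = Add(61, -64) = -3)
Add(Function('a')(-83, Function('S')(-14)), -12556) = Add(-3, -12556) = -12559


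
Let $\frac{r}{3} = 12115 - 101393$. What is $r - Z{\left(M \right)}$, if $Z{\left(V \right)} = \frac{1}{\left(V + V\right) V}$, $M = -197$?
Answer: $- \frac{20788739413}{77618} \approx -2.6783 \cdot 10^{5}$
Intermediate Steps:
$r = -267834$ ($r = 3 \left(12115 - 101393\right) = 3 \left(-89278\right) = -267834$)
$Z{\left(V \right)} = \frac{1}{2 V^{2}}$ ($Z{\left(V \right)} = \frac{1}{2 V V} = \frac{\frac{1}{2} \frac{1}{V}}{V} = \frac{1}{2 V^{2}}$)
$r - Z{\left(M \right)} = -267834 - \frac{1}{2 \cdot 38809} = -267834 - \frac{1}{2} \cdot \frac{1}{38809} = -267834 - \frac{1}{77618} = - \frac{20788739413}{77618}$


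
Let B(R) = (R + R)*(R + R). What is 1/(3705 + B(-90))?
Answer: 1/36105 ≈ 2.7697e-5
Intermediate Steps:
B(R) = 4*R² (B(R) = (2*R)*(2*R) = 4*R²)
1/(3705 + B(-90)) = 1/(3705 + 4*(-90)²) = 1/(3705 + 4*8100) = 1/(3705 + 32400) = 1/36105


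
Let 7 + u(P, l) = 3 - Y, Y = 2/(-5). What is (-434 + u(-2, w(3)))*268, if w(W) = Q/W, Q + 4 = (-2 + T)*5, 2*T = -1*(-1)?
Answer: -586384/5 ≈ -1.1728e+5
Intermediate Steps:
T = ½ (T = (-1*(-1))/2 = (½)*1 = ½ ≈ 0.50000)
Y = -⅖ (Y = 2*(-⅕) = -⅖ ≈ -0.40000)
Q = -23/2 (Q = -4 + (-2 + ½)*5 = -4 - 3/2*5 = -4 - 15/2 = -23/2 ≈ -11.500)
w(W) = -23/(2*W)
u(P, l) = -18/5 (u(P, l) = -7 + (3 - 1*(-⅖)) = -7 + (3 + ⅖) = -7 + 17/5 = -18/5)
(-434 + u(-2, w(3)))*268 = (-434 - 18/5)*268 = -2188/5*268 = -586384/5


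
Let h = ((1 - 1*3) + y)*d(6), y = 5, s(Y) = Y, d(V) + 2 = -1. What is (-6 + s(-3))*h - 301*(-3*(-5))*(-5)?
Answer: 22656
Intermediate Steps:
d(V) = -3 (d(V) = -2 - 1 = -3)
h = -9 (h = ((1 - 1*3) + 5)*(-3) = ((1 - 3) + 5)*(-3) = (-2 + 5)*(-3) = 3*(-3) = -9)
(-6 + s(-3))*h - 301*(-3*(-5))*(-5) = (-6 - 3)*(-9) - 301*(-3*(-5))*(-5) = -9*(-9) - 4515*(-5) = 81 - 301*(-75) = 81 + 22575 = 22656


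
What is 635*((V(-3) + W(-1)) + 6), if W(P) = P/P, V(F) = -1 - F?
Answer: 5715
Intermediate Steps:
W(P) = 1
635*((V(-3) + W(-1)) + 6) = 635*(((-1 - 1*(-3)) + 1) + 6) = 635*(((-1 + 3) + 1) + 6) = 635*((2 + 1) + 6) = 635*(3 + 6) = 635*9 = 5715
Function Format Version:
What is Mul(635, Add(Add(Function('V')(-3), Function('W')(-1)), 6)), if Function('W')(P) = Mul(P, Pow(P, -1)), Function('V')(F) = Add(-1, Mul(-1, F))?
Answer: 5715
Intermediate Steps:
Function('W')(P) = 1
Mul(635, Add(Add(Function('V')(-3), Function('W')(-1)), 6)) = Mul(635, Add(Add(Add(-1, Mul(-1, -3)), 1), 6)) = Mul(635, Add(Add(Add(-1, 3), 1), 6)) = Mul(635, Add(Add(2, 1), 6)) = Mul(635, Add(3, 6)) = Mul(635, 9) = 5715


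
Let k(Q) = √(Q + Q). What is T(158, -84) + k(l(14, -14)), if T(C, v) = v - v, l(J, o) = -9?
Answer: 3*I*√2 ≈ 4.2426*I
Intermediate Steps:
T(C, v) = 0
k(Q) = √2*√Q (k(Q) = √(2*Q) = √2*√Q)
T(158, -84) + k(l(14, -14)) = 0 + √2*√(-9) = 0 + √2*(3*I) = 0 + 3*I*√2 = 3*I*√2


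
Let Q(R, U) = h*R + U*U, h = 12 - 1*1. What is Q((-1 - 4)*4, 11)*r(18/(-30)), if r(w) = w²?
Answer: -891/25 ≈ -35.640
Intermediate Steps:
h = 11 (h = 12 - 1 = 11)
Q(R, U) = U² + 11*R (Q(R, U) = 11*R + U*U = 11*R + U² = U² + 11*R)
Q((-1 - 4)*4, 11)*r(18/(-30)) = (11² + 11*((-1 - 4)*4))*(18/(-30))² = (121 + 11*(-5*4))*(18*(-1/30))² = (121 + 11*(-20))*(-⅗)² = (121 - 220)*(9/25) = -99*9/25 = -891/25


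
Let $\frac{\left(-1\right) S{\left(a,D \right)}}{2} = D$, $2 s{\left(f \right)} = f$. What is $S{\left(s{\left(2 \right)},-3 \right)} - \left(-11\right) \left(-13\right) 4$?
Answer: $-566$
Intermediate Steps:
$s{\left(f \right)} = \frac{f}{2}$
$S{\left(a,D \right)} = - 2 D$
$S{\left(s{\left(2 \right)},-3 \right)} - \left(-11\right) \left(-13\right) 4 = \left(-2\right) \left(-3\right) - \left(-11\right) \left(-13\right) 4 = 6 - 143 \cdot 4 = 6 - 572 = -566$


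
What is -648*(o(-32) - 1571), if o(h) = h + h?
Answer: 1059480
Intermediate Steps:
o(h) = 2*h
-648*(o(-32) - 1571) = -648*(2*(-32) - 1571) = -648*(-64 - 1571) = -648*(-1635) = 1059480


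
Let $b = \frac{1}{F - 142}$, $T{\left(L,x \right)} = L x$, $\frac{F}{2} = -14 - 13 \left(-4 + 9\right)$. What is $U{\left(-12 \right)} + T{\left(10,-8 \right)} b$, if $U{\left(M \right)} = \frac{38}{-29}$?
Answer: $- \frac{454}{435} \approx -1.0437$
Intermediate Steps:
$U{\left(M \right)} = - \frac{38}{29}$ ($U{\left(M \right)} = 38 \left(- \frac{1}{29}\right) = - \frac{38}{29}$)
$F = -158$ ($F = 2 \left(-14 - 13 \left(-4 + 9\right)\right) = 2 \left(-14 - 65\right) = 2 \left(-79\right) = -158$)
$b = - \frac{1}{300}$ ($b = \frac{1}{-158 - 142} = \frac{1}{-300} = - \frac{1}{300} \approx -0.0033333$)
$U{\left(-12 \right)} + T{\left(10,-8 \right)} b = - \frac{38}{29} + 10 \left(-8\right) \left(- \frac{1}{300}\right) = - \frac{38}{29} - - \frac{4}{15} = - \frac{38}{29} + \frac{4}{15} = - \frac{454}{435}$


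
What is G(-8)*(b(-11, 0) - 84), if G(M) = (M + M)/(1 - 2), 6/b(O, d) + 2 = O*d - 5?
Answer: -9504/7 ≈ -1357.7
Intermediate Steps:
b(O, d) = 6/(-7 + O*d) (b(O, d) = 6/(-2 + (O*d - 5)) = 6/(-2 + (-5 + O*d)) = 6/(-7 + O*d))
G(M) = -2*M (G(M) = (2*M)/(-1) = (2*M)*(-1) = -2*M)
G(-8)*(b(-11, 0) - 84) = (-2*(-8))*(6/(-7 - 11*0) - 84) = 16*(6/(-7 + 0) - 84) = 16*(6/(-7) - 84) = 16*(6*(-1/7) - 84) = 16*(-6/7 - 84) = 16*(-594/7) = -9504/7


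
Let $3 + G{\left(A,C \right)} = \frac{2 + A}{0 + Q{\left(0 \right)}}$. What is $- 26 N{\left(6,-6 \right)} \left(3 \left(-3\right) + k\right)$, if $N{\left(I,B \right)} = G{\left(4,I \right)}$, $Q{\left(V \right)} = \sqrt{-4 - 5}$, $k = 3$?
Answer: $-468 - 312 i \approx -468.0 - 312.0 i$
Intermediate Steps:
$Q{\left(V \right)} = 3 i$ ($Q{\left(V \right)} = \sqrt{-9} = 3 i$)
$G{\left(A,C \right)} = -3 - \frac{i \left(2 + A\right)}{3}$ ($G{\left(A,C \right)} = -3 + \frac{2 + A}{0 + 3 i} = -3 + \frac{2 + A}{3 i} = -3 + \left(2 + A\right) \left(- \frac{i}{3}\right) = -3 - \frac{i \left(2 + A\right)}{3}$)
$N{\left(I,B \right)} = \frac{i \left(-6 + 9 i\right)}{3}$ ($N{\left(I,B \right)} = \frac{i \left(-2 - 4 + 9 i\right)}{3} = \frac{i \left(-6 + 9 i\right)}{3}$)
$- 26 N{\left(6,-6 \right)} \left(3 \left(-3\right) + k\right) = - 26 i \left(-2 + 3 i\right) \left(3 \left(-3\right) + 3\right) = - 26 i \left(-2 + 3 i\right) \left(-9 + 3\right) = - 26 i \left(-2 + 3 i\right) \left(-6\right) = 156 i \left(-2 + 3 i\right)$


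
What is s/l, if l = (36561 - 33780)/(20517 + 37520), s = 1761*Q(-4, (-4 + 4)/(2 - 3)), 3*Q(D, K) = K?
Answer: 0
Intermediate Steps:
Q(D, K) = K/3
s = 0 (s = 1761*(((-4 + 4)/(2 - 3))/3) = 1761*((0/(-1))/3) = 1761*((0*(-1))/3) = 1761*((⅓)*0) = 1761*0 = 0)
l = 2781/58037 ≈ 0.047918
s/l = 0/(2781/58037) = 0*(58037/2781) = 0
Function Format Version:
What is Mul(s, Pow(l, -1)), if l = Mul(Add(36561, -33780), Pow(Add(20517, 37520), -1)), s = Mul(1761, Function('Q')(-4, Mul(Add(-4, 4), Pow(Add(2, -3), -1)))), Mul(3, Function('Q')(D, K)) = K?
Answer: 0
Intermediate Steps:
Function('Q')(D, K) = Mul(Rational(1, 3), K)
s = 0 (s = Mul(1761, Mul(Rational(1, 3), Mul(Add(-4, 4), Pow(Add(2, -3), -1)))) = Mul(1761, Mul(Rational(1, 3), Mul(0, Pow(-1, -1)))) = Mul(1761, Mul(Rational(1, 3), Mul(0, -1))) = Mul(1761, Mul(Rational(1, 3), 0)) = Mul(1761, 0) = 0)
l = Rational(2781, 58037) (l = Mul(2781, Pow(58037, -1)) = Mul(2781, Rational(1, 58037)) = Rational(2781, 58037) ≈ 0.047918)
Mul(s, Pow(l, -1)) = Mul(0, Pow(Rational(2781, 58037), -1)) = Mul(0, Rational(58037, 2781)) = 0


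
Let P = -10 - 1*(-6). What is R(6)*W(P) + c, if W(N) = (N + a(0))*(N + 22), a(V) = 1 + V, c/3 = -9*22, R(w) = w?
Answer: -918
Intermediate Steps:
c = -594 (c = 3*(-9*22) = 3*(-198) = -594)
P = -4 (P = -10 + 6 = -4)
W(N) = (1 + N)*(22 + N) (W(N) = (N + (1 + 0))*(N + 22) = (N + 1)*(22 + N) = (1 + N)*(22 + N))
R(6)*W(P) + c = 6*(22 + (-4)² + 23*(-4)) - 594 = 6*(22 + 16 - 92) - 594 = 6*(-54) - 594 = -324 - 594 = -918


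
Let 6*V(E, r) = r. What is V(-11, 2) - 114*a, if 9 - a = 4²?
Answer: 2395/3 ≈ 798.33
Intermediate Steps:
V(E, r) = r/6
a = -7 (a = 9 - 1*4² = 9 - 1*16 = 9 - 16 = -7)
V(-11, 2) - 114*a = (⅙)*2 - 114*(-7) = ⅓ + 798 = 2395/3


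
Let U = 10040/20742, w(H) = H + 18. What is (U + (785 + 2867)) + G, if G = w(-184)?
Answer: 36158326/10371 ≈ 3486.5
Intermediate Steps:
w(H) = 18 + H
G = -166 (G = 18 - 184 = -166)
U = 5020/10371 (U = 10040*(1/20742) = 5020/10371 ≈ 0.48404)
(U + (785 + 2867)) + G = (5020/10371 + (785 + 2867)) - 166 = (5020/10371 + 3652) - 166 = 37879912/10371 - 166 = 36158326/10371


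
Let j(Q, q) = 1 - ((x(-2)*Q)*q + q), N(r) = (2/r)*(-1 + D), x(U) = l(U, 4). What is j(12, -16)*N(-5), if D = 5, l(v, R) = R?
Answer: -1256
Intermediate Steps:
x(U) = 4
N(r) = 8/r (N(r) = (2/r)*(-1 + 5) = (2/r)*4 = 8/r)
j(Q, q) = 1 - q - 4*Q*q (j(Q, q) = 1 - ((4*Q)*q + q) = 1 - (4*Q*q + q) = 1 - (q + 4*Q*q) = 1 + (-q - 4*Q*q) = 1 - q - 4*Q*q)
j(12, -16)*N(-5) = (1 - 1*(-16) - 4*12*(-16))*(8/(-5)) = (1 + 16 + 768)*(8*(-⅕)) = 785*(-8/5) = -1256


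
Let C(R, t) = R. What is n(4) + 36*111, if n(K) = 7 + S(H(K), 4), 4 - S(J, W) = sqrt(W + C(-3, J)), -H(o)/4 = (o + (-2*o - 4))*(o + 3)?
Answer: 4006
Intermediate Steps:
H(o) = -4*(-4 - o)*(3 + o) (H(o) = -4*(o + (-2*o - 4))*(o + 3) = -4*(o + (-4 - 2*o))*(3 + o) = -4*(-4 - o)*(3 + o))
S(J, W) = 4 - sqrt(-3 + W) (S(J, W) = 4 - sqrt(W - 3) = 4 - sqrt(-3 + W))
n(K) = 10 (n(K) = 7 + (4 - sqrt(-3 + 4)) = 7 + (4 - sqrt(1)) = 7 + (4 - 1*1) = 7 + (4 - 1) = 7 + 3 = 10)
n(4) + 36*111 = 10 + 36*111 = 10 + 3996 = 4006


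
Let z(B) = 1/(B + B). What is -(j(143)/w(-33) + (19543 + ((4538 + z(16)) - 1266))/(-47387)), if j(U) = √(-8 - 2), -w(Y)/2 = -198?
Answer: 730081/1516384 - I*√10/396 ≈ 0.48146 - 0.0079855*I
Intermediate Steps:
w(Y) = 396 (w(Y) = -2*(-198) = 396)
z(B) = 1/(2*B)
j(U) = I*√10 (j(U) = √(-10) = I*√10)
-(j(143)/w(-33) + (19543 + ((4538 + z(16)) - 1266))/(-47387)) = -((I*√10)/396 + (19543 + ((4538 + (½)/16) - 1266))/(-47387)) = -((I*√10)*(1/396) + (19543 + ((4538 + (½)*(1/16)) - 1266))*(-1/47387)) = -(I*√10/396 + (19543 + ((4538 + 1/32) - 1266))*(-1/47387)) = -(I*√10/396 + (19543 + (145217/32 - 1266))*(-1/47387)) = -(I*√10/396 + (19543 + 104705/32)*(-1/47387)) = -(I*√10/396 + (730081/32)*(-1/47387)) = -(I*√10/396 - 730081/1516384) = -(-730081/1516384 + I*√10/396) = 730081/1516384 - I*√10/396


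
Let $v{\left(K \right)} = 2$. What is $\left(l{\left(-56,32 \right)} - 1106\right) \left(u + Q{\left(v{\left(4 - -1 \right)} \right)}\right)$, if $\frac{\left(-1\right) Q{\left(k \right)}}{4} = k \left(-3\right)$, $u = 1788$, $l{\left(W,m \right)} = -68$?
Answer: $-2127288$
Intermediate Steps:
$Q{\left(k \right)} = 12 k$ ($Q{\left(k \right)} = - 4 k \left(-3\right) = - 4 \left(- 3 k\right) = 12 k$)
$\left(l{\left(-56,32 \right)} - 1106\right) \left(u + Q{\left(v{\left(4 - -1 \right)} \right)}\right) = \left(-68 - 1106\right) \left(1788 + 12 \cdot 2\right) = - 1174 \left(1788 + 24\right) = \left(-1174\right) 1812 = -2127288$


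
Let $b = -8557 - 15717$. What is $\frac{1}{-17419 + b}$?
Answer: $- \frac{1}{41693} \approx -2.3985 \cdot 10^{-5}$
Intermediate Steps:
$b = -24274$
$\frac{1}{-17419 + b} = \frac{1}{-17419 - 24274} = \frac{1}{-41693} = - \frac{1}{41693}$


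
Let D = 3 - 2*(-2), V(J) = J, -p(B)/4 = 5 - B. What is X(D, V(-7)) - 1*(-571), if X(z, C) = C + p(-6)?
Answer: 520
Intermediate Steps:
p(B) = -20 + 4*B (p(B) = -4*(5 - B) = -20 + 4*B)
D = 7 (D = 3 + 4 = 7)
X(z, C) = -44 + C (X(z, C) = C + (-20 + 4*(-6)) = C + (-20 - 24) = C - 44 = -44 + C)
X(D, V(-7)) - 1*(-571) = (-44 - 7) - 1*(-571) = -51 + 571 = 520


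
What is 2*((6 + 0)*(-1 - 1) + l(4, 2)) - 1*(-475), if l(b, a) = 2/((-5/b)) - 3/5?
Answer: 2233/5 ≈ 446.60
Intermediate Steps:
l(b, a) = -⅗ - 2*b/5 (l(b, a) = 2*(-b/5) - 3*⅕ = -2*b/5 - ⅗ = -⅗ - 2*b/5)
2*((6 + 0)*(-1 - 1) + l(4, 2)) - 1*(-475) = 2*((6 + 0)*(-1 - 1) + (-⅗ - ⅖*4)) - 1*(-475) = 2*(6*(-2) + (-⅗ - 8/5)) + 475 = 2*(-12 - 11/5) + 475 = 2*(-71/5) + 475 = -142/5 + 475 = 2233/5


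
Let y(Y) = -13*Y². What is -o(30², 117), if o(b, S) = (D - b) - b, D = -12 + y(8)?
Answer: 2644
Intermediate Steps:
D = -844 (D = -12 - 13*8² = -12 - 13*64 = -12 - 832 = -844)
o(b, S) = -844 - 2*b (o(b, S) = (-844 - b) - b = -844 - 2*b)
-o(30², 117) = -(-844 - 2*30²) = -(-844 - 2*900) = -(-844 - 1800) = -1*(-2644) = 2644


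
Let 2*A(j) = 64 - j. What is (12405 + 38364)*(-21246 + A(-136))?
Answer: -1073561274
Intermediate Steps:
A(j) = 32 - j/2 (A(j) = (64 - j)/2 = 32 - j/2)
(12405 + 38364)*(-21246 + A(-136)) = (12405 + 38364)*(-21246 + (32 - ½*(-136))) = 50769*(-21246 + (32 + 68)) = 50769*(-21246 + 100) = 50769*(-21146) = -1073561274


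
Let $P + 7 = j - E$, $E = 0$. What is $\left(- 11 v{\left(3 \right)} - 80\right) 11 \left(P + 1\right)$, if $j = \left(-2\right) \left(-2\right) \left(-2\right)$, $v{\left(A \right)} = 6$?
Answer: $22484$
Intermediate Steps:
$j = -8$ ($j = 4 \left(-2\right) = -8$)
$P = -15$ ($P = -7 - 8 = -15$)
$\left(- 11 v{\left(3 \right)} - 80\right) 11 \left(P + 1\right) = \left(\left(-11\right) 6 - 80\right) 11 \left(-15 + 1\right) = \left(-66 - 80\right) 11 \left(-14\right) = \left(-146\right) \left(-154\right) = 22484$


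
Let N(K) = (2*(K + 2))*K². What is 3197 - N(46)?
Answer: -199939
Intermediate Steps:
N(K) = K²*(4 + 2*K) (N(K) = (2*(2 + K))*K² = (4 + 2*K)*K² = K²*(4 + 2*K))
3197 - N(46) = 3197 - 2*46²*(2 + 46) = 3197 - 2*2116*48 = 3197 - 1*203136 = 3197 - 203136 = -199939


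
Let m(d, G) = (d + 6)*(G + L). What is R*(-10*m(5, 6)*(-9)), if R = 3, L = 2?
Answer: 23760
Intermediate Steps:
m(d, G) = (2 + G)*(6 + d) (m(d, G) = (d + 6)*(G + 2) = (6 + d)*(2 + G) = (2 + G)*(6 + d))
R*(-10*m(5, 6)*(-9)) = 3*(-10*(12 + 2*5 + 6*6 + 6*5)*(-9)) = 3*(-10*(12 + 10 + 36 + 30)*(-9)) = 3*(-10*88*(-9)) = 3*(-880*(-9)) = 3*7920 = 23760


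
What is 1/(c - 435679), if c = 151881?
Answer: -1/283798 ≈ -3.5236e-6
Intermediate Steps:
1/(c - 435679) = 1/(151881 - 435679) = 1/(-283798) = -1/283798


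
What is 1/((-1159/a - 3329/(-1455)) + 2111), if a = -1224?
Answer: 593640/1255094387 ≈ 0.00047298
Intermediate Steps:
1/((-1159/a - 3329/(-1455)) + 2111) = 1/((-1159/(-1224) - 3329/(-1455)) + 2111) = 1/((-1159*(-1/1224) - 3329*(-1/1455)) + 2111) = 1/((1159/1224 + 3329/1455) + 2111) = 1/(1920347/593640 + 2111) = 1/(1255094387/593640) = 593640/1255094387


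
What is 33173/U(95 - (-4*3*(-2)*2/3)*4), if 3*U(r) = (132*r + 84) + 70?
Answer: 99519/4246 ≈ 23.438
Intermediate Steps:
U(r) = 154/3 + 44*r (U(r) = ((132*r + 84) + 70)/3 = ((84 + 132*r) + 70)/3 = (154 + 132*r)/3 = 154/3 + 44*r)
33173/U(95 - (-4*3*(-2)*2/3)*4) = 33173/(154/3 + 44*(95 - (-4*3*(-2)*2/3)*4)) = 33173/(154/3 + 44*(95 - (-(-24)*2*(⅓))*4)) = 33173/(154/3 + 44*(95 - (-(-24)*2/3)*4)) = 33173/(154/3 + 44*(95 - (-4*(-4))*4)) = 33173/(154/3 + 44*(95 - 16*4)) = 33173/(154/3 + 44*(95 - 1*64)) = 33173/(154/3 + 44*(95 - 64)) = 33173/(154/3 + 44*31) = 33173/(154/3 + 1364) = 33173/(4246/3) = 33173*(3/4246) = 99519/4246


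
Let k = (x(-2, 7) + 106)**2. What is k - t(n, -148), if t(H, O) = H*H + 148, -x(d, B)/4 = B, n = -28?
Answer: 5152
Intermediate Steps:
x(d, B) = -4*B
t(H, O) = 148 + H**2 (t(H, O) = H**2 + 148 = 148 + H**2)
k = 6084 (k = (-4*7 + 106)**2 = (-28 + 106)**2 = 78**2 = 6084)
k - t(n, -148) = 6084 - (148 + (-28)**2) = 6084 - (148 + 784) = 6084 - 1*932 = 6084 - 932 = 5152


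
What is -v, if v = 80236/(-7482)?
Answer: 40118/3741 ≈ 10.724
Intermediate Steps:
v = -40118/3741 (v = 80236*(-1/7482) = -40118/3741 ≈ -10.724)
-v = -1*(-40118/3741) = 40118/3741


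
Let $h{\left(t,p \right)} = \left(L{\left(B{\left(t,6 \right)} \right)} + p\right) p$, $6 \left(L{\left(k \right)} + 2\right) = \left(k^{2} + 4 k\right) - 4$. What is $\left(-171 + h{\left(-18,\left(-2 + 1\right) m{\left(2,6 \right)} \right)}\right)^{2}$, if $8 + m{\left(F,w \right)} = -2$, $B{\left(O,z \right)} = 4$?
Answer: $\frac{17689}{9} \approx 1965.4$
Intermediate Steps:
$m{\left(F,w \right)} = -10$ ($m{\left(F,w \right)} = -8 - 2 = -10$)
$L{\left(k \right)} = - \frac{8}{3} + \frac{k^{2}}{6} + \frac{2 k}{3}$ ($L{\left(k \right)} = -2 + \frac{\left(k^{2} + 4 k\right) - 4}{6} = -2 + \frac{-4 + k^{2} + 4 k}{6} = -2 + \left(- \frac{2}{3} + \frac{k^{2}}{6} + \frac{2 k}{3}\right) = - \frac{8}{3} + \frac{k^{2}}{6} + \frac{2 k}{3}$)
$h{\left(t,p \right)} = p \left(\frac{8}{3} + p\right)$ ($h{\left(t,p \right)} = \left(\left(- \frac{8}{3} + \frac{4^{2}}{6} + \frac{2}{3} \cdot 4\right) + p\right) p = \left(\left(- \frac{8}{3} + \frac{1}{6} \cdot 16 + \frac{8}{3}\right) + p\right) p = \left(\left(- \frac{8}{3} + \frac{8}{3} + \frac{8}{3}\right) + p\right) p = \left(\frac{8}{3} + p\right) p = p \left(\frac{8}{3} + p\right)$)
$\left(-171 + h{\left(-18,\left(-2 + 1\right) m{\left(2,6 \right)} \right)}\right)^{2} = \left(-171 + \frac{\left(-2 + 1\right) \left(-10\right) \left(8 + 3 \left(-2 + 1\right) \left(-10\right)\right)}{3}\right)^{2} = \left(-171 + \frac{\left(-1\right) \left(-10\right) \left(8 + 3 \left(\left(-1\right) \left(-10\right)\right)\right)}{3}\right)^{2} = \left(-171 + \frac{1}{3} \cdot 10 \left(8 + 3 \cdot 10\right)\right)^{2} = \left(-171 + \frac{1}{3} \cdot 10 \left(8 + 30\right)\right)^{2} = \left(-171 + \frac{1}{3} \cdot 10 \cdot 38\right)^{2} = \left(-171 + \frac{380}{3}\right)^{2} = \left(- \frac{133}{3}\right)^{2} = \frac{17689}{9}$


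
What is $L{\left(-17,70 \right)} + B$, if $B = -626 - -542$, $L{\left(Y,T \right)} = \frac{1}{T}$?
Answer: $- \frac{5879}{70} \approx -83.986$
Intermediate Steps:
$B = -84$ ($B = -626 + 542 = -84$)
$L{\left(-17,70 \right)} + B = \frac{1}{70} - 84 = - \frac{5879}{70}$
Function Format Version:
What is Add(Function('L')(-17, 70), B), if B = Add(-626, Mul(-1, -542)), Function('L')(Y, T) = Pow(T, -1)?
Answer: Rational(-5879, 70) ≈ -83.986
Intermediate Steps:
B = -84 (B = Add(-626, 542) = -84)
Add(Function('L')(-17, 70), B) = Add(Pow(70, -1), -84) = Add(Rational(1, 70), -84) = Rational(-5879, 70)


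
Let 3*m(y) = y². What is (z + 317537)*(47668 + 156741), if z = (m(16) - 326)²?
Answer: 690721926853/9 ≈ 7.6747e+10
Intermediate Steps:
m(y) = y²/3
z = 521284/9 (z = ((⅓)*16² - 326)² = ((⅓)*256 - 326)² = (256/3 - 326)² = (-722/3)² = 521284/9 ≈ 57920.)
(z + 317537)*(47668 + 156741) = (521284/9 + 317537)*(47668 + 156741) = (3379117/9)*204409 = 690721926853/9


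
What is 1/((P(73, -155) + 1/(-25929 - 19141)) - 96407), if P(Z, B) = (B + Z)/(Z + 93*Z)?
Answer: -154635170/14907914685491 ≈ -1.0373e-5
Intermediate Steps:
P(Z, B) = (B + Z)/(94*Z) (P(Z, B) = (B + Z)/((94*Z)) = (B + Z)*(1/(94*Z)) = (B + Z)/(94*Z))
1/((P(73, -155) + 1/(-25929 - 19141)) - 96407) = 1/(((1/94)*(-155 + 73)/73 + 1/(-25929 - 19141)) - 96407) = 1/(((1/94)*(1/73)*(-82) + 1/(-45070)) - 96407) = 1/((-41/3431 - 1/45070) - 96407) = 1/(-1851301/154635170 - 96407) = 1/(-14907914685491/154635170) = -154635170/14907914685491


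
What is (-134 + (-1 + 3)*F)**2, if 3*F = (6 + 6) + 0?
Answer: 15876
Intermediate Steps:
F = 4 (F = ((6 + 6) + 0)/3 = (12 + 0)/3 = (1/3)*12 = 4)
(-134 + (-1 + 3)*F)**2 = (-134 + (-1 + 3)*4)**2 = (-134 + 2*4)**2 = (-134 + 8)**2 = (-126)**2 = 15876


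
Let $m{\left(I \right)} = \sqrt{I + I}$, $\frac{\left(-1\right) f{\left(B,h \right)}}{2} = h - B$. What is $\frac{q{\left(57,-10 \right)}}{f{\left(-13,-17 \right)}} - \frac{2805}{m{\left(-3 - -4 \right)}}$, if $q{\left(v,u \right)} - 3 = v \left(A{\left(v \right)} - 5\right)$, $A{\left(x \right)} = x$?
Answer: $\frac{2967}{8} - \frac{2805 \sqrt{2}}{2} \approx -1612.6$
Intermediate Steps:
$f{\left(B,h \right)} = - 2 h + 2 B$ ($f{\left(B,h \right)} = - 2 \left(h - B\right) = - 2 h + 2 B$)
$m{\left(I \right)} = \sqrt{2} \sqrt{I}$ ($m{\left(I \right)} = \sqrt{2 I} = \sqrt{2} \sqrt{I}$)
$q{\left(v,u \right)} = 3 + v \left(-5 + v\right)$ ($q{\left(v,u \right)} = 3 + v \left(v - 5\right) = 3 + v \left(-5 + v\right)$)
$\frac{q{\left(57,-10 \right)}}{f{\left(-13,-17 \right)}} - \frac{2805}{m{\left(-3 - -4 \right)}} = \frac{3 + 57^{2} - 285}{\left(-2\right) \left(-17\right) + 2 \left(-13\right)} - \frac{2805}{\sqrt{2} \sqrt{-3 - -4}} = \frac{3 + 3249 - 285}{34 - 26} - \frac{2805}{\sqrt{2} \sqrt{-3 + 4}} = \frac{2967}{8} - \frac{2805}{\sqrt{2} \sqrt{1}} = 2967 \cdot \frac{1}{8} - \frac{2805}{\sqrt{2} \cdot 1} = \frac{2967}{8} - \frac{2805}{\sqrt{2}} = \frac{2967}{8} - 2805 \frac{\sqrt{2}}{2} = \frac{2967}{8} - \frac{2805 \sqrt{2}}{2}$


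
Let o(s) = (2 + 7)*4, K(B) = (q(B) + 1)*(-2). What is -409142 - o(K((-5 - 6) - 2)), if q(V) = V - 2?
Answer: -409178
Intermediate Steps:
q(V) = -2 + V
K(B) = 2 - 2*B (K(B) = ((-2 + B) + 1)*(-2) = (-1 + B)*(-2) = 2 - 2*B)
o(s) = 36 (o(s) = 9*4 = 36)
-409142 - o(K((-5 - 6) - 2)) = -409142 - 1*36 = -409142 - 36 = -409178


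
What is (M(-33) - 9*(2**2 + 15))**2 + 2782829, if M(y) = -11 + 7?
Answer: 2813454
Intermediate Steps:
M(y) = -4
(M(-33) - 9*(2**2 + 15))**2 + 2782829 = (-4 - 9*(2**2 + 15))**2 + 2782829 = (-4 - 9*(4 + 15))**2 + 2782829 = (-4 - 9*19)**2 + 2782829 = (-4 - 171)**2 + 2782829 = (-175)**2 + 2782829 = 30625 + 2782829 = 2813454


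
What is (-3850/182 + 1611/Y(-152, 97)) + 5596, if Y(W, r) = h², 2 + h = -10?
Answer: 1161895/208 ≈ 5586.0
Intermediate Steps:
h = -12 (h = -2 - 10 = -12)
Y(W, r) = 144 (Y(W, r) = (-12)² = 144)
(-3850/182 + 1611/Y(-152, 97)) + 5596 = (-3850/182 + 1611/144) + 5596 = (-3850*1/182 + 1611*(1/144)) + 5596 = (-275/13 + 179/16) + 5596 = -2073/208 + 5596 = 1161895/208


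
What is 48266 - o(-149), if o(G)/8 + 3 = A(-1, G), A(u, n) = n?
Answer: 49482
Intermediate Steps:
o(G) = -24 + 8*G
48266 - o(-149) = 48266 - (-24 + 8*(-149)) = 48266 - (-24 - 1192) = 48266 - 1*(-1216) = 48266 + 1216 = 49482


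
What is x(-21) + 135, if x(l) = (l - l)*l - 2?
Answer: 133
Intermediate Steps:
x(l) = -2 (x(l) = 0*l - 2 = 0 - 2 = -2)
x(-21) + 135 = -2 + 135 = 133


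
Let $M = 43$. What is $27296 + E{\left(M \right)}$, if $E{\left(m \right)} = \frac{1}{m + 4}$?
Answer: $\frac{1282913}{47} \approx 27296.0$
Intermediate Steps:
$E{\left(m \right)} = \frac{1}{4 + m}$
$27296 + E{\left(M \right)} = 27296 + \frac{1}{4 + 43} = 27296 + \frac{1}{47} = \frac{1282913}{47}$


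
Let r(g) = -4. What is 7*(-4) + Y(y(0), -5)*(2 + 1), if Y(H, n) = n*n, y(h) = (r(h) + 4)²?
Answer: 47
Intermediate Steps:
y(h) = 0 (y(h) = (-4 + 4)² = 0² = 0)
Y(H, n) = n²
7*(-4) + Y(y(0), -5)*(2 + 1) = 7*(-4) + (-5)²*(2 + 1) = -28 + 25*3 = -28 + 75 = 47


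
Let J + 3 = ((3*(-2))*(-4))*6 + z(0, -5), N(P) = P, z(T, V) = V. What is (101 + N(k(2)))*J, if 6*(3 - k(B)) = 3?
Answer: 14076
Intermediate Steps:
k(B) = 5/2 (k(B) = 3 - ⅙*3 = 3 - ½ = 5/2)
J = 136 (J = -3 + (((3*(-2))*(-4))*6 - 5) = -3 + (-6*(-4)*6 - 5) = -3 + (24*6 - 5) = -3 + (144 - 5) = -3 + 139 = 136)
(101 + N(k(2)))*J = (101 + 5/2)*136 = (207/2)*136 = 14076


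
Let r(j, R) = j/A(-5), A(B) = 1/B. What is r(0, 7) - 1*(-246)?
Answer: 246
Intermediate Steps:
r(j, R) = -5*j (r(j, R) = j/(1/(-5)) = j/(-⅕) = j*(-5) = -5*j)
r(0, 7) - 1*(-246) = -5*0 - 1*(-246) = 0 + 246 = 246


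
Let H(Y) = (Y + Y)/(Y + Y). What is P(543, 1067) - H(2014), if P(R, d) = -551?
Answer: -552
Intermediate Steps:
H(Y) = 1 (H(Y) = (2*Y)/((2*Y)) = (2*Y)*(1/(2*Y)) = 1)
P(543, 1067) - H(2014) = -551 - 1*1 = -551 - 1 = -552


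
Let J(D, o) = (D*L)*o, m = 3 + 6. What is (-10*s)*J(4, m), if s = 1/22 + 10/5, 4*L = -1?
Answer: 2025/11 ≈ 184.09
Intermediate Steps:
m = 9
L = -¼ (L = (¼)*(-1) = -¼ ≈ -0.25000)
J(D, o) = -D*o/4 (J(D, o) = (D*(-¼))*o = (-D/4)*o = -D*o/4)
s = 45/22 (s = 1*(1/22) + 10*(⅕) = 1/22 + 2 = 45/22 ≈ 2.0455)
(-10*s)*J(4, m) = (-10*45/22)*(-¼*4*9) = -225/11*(-9) = 2025/11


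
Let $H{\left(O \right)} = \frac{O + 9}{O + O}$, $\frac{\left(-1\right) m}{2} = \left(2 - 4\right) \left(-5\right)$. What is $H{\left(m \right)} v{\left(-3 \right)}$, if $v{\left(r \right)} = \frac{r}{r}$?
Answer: $\frac{11}{40} \approx 0.275$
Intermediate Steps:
$m = -20$ ($m = - 2 \left(2 - 4\right) \left(-5\right) = - 2 \left(\left(-2\right) \left(-5\right)\right) = \left(-2\right) 10 = -20$)
$H{\left(O \right)} = \frac{9 + O}{2 O}$
$v{\left(r \right)} = 1$
$H{\left(m \right)} v{\left(-3 \right)} = \frac{9 - 20}{2 \left(-20\right)} 1 = \frac{1}{2} \left(- \frac{1}{20}\right) \left(-11\right) 1 = \frac{11}{40} \cdot 1 = \frac{11}{40}$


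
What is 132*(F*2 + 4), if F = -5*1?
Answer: -792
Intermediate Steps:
F = -5
132*(F*2 + 4) = 132*(-5*2 + 4) = 132*(-10 + 4) = 132*(-6) = -792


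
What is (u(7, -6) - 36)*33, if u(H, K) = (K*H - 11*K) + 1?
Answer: -363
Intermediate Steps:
u(H, K) = 1 - 11*K + H*K (u(H, K) = (H*K - 11*K) + 1 = (-11*K + H*K) + 1 = 1 - 11*K + H*K)
(u(7, -6) - 36)*33 = ((1 - 11*(-6) + 7*(-6)) - 36)*33 = ((1 + 66 - 42) - 36)*33 = (25 - 36)*33 = -11*33 = -363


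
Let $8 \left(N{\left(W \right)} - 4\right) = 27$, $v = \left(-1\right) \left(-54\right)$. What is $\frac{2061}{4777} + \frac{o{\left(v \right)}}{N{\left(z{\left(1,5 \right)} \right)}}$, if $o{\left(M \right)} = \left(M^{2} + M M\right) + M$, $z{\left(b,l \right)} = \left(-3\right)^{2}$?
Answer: $\frac{225060975}{281843} \approx 798.53$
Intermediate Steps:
$v = 54$
$z{\left(b,l \right)} = 9$
$o{\left(M \right)} = M + 2 M^{2}$ ($o{\left(M \right)} = \left(M^{2} + M^{2}\right) + M = 2 M^{2} + M = M + 2 M^{2}$)
$N{\left(W \right)} = \frac{59}{8}$ ($N{\left(W \right)} = 4 + \frac{1}{8} \cdot 27 = 4 + \frac{27}{8} = \frac{59}{8}$)
$\frac{2061}{4777} + \frac{o{\left(v \right)}}{N{\left(z{\left(1,5 \right)} \right)}} = \frac{2061}{4777} + \frac{54 \left(1 + 2 \cdot 54\right)}{\frac{59}{8}} = 2061 \cdot \frac{1}{4777} + 54 \left(1 + 108\right) \frac{8}{59} = \frac{2061}{4777} + 54 \cdot 109 \cdot \frac{8}{59} = \frac{2061}{4777} + 5886 \cdot \frac{8}{59} = \frac{2061}{4777} + \frac{47088}{59} = \frac{225060975}{281843}$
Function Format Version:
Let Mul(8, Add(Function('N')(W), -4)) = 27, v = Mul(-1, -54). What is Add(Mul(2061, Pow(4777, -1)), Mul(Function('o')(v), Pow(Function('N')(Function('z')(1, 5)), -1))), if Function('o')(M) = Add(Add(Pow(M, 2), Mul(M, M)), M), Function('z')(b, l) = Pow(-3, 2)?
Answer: Rational(225060975, 281843) ≈ 798.53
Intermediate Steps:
v = 54
Function('z')(b, l) = 9
Function('o')(M) = Add(M, Mul(2, Pow(M, 2))) (Function('o')(M) = Add(Add(Pow(M, 2), Pow(M, 2)), M) = Add(Mul(2, Pow(M, 2)), M) = Add(M, Mul(2, Pow(M, 2))))
Function('N')(W) = Rational(59, 8) (Function('N')(W) = Add(4, Mul(Rational(1, 8), 27)) = Add(4, Rational(27, 8)) = Rational(59, 8))
Add(Mul(2061, Pow(4777, -1)), Mul(Function('o')(v), Pow(Function('N')(Function('z')(1, 5)), -1))) = Add(Mul(2061, Pow(4777, -1)), Mul(Mul(54, Add(1, Mul(2, 54))), Pow(Rational(59, 8), -1))) = Add(Mul(2061, Rational(1, 4777)), Mul(Mul(54, Add(1, 108)), Rational(8, 59))) = Add(Rational(2061, 4777), Mul(Mul(54, 109), Rational(8, 59))) = Add(Rational(2061, 4777), Mul(5886, Rational(8, 59))) = Add(Rational(2061, 4777), Rational(47088, 59)) = Rational(225060975, 281843)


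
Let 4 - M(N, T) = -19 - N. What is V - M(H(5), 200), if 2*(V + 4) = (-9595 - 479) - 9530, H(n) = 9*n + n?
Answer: -9879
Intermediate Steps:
H(n) = 10*n
M(N, T) = 23 + N (M(N, T) = 4 - (-19 - N) = 4 + (19 + N) = 23 + N)
V = -9806 (V = -4 + ((-9595 - 479) - 9530)/2 = -4 + (-10074 - 9530)/2 = -4 + (1/2)*(-19604) = -4 - 9802 = -9806)
V - M(H(5), 200) = -9806 - (23 + 10*5) = -9806 - (23 + 50) = -9806 - 1*73 = -9806 - 73 = -9879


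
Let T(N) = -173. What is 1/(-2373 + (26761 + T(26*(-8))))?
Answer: 1/24215 ≈ 4.1297e-5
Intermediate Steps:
1/(-2373 + (26761 + T(26*(-8)))) = 1/(-2373 + (26761 - 173)) = 1/(-2373 + 26588) = 1/24215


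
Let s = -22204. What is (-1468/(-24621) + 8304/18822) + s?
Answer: -1714911173128/77236077 ≈ -22204.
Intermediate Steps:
(-1468/(-24621) + 8304/18822) + s = (-1468/(-24621) + 8304/18822) - 22204 = (-1468*(-1/24621) + 8304*(1/18822)) - 22204 = (1468/24621 + 1384/3137) - 22204 = 38680580/77236077 - 22204 = -1714911173128/77236077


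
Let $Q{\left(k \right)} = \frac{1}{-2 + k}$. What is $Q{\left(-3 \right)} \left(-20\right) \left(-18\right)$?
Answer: $-72$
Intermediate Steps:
$Q{\left(-3 \right)} \left(-20\right) \left(-18\right) = \frac{1}{-2 - 3} \left(-20\right) \left(-18\right) = \frac{1}{-5} \left(-20\right) \left(-18\right) = \left(- \frac{1}{5}\right) \left(-20\right) \left(-18\right) = 4 \left(-18\right) = -72$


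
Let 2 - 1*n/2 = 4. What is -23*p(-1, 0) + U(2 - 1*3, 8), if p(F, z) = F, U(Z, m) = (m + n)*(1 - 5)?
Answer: 7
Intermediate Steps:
n = -4 (n = 4 - 2*4 = 4 - 8 = -4)
U(Z, m) = 16 - 4*m (U(Z, m) = (m - 4)*(1 - 5) = (-4 + m)*(-4) = 16 - 4*m)
-23*p(-1, 0) + U(2 - 1*3, 8) = -23*(-1) + (16 - 4*8) = 23 + (16 - 32) = 23 - 16 = 7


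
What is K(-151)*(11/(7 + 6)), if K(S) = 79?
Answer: 869/13 ≈ 66.846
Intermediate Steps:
K(-151)*(11/(7 + 6)) = 79*(11/(7 + 6)) = 79*(11/13) = 869/13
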